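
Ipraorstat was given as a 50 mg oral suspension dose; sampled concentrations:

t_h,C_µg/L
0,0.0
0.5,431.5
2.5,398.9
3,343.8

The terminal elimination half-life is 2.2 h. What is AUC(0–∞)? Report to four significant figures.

Trapezoidal AUC_0→3:
  [0→0.5]: (0.0+431.5)/2 × 0.5 = 107.875
  [0.5→2.5]: (431.5+398.9)/2 × 2 = 830.4
  [2.5→3]: (398.9+343.8)/2 × 0.5 = 185.675
  Sum = 1123.95 µg/L·h
k_e = ln2 / t½ = 0.693147 / 2.2 = 0.3151 h^-1
Extrapolated tail: C_last / k_e = 343.8 / 0.3151 = 1091.082
AUC_0→∞ = 1123.95 + 1091.082 = 2215.032 µg/L·h

AUC = 2215 µg/L·h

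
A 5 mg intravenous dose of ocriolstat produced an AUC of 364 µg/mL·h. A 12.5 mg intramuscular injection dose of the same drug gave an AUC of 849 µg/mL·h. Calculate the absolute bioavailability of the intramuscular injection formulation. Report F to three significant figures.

F = (AUC_ev / D_ev) / (AUC_iv / D_iv)
  = (849/12.5) / (364/5)
  = 67.92 / 72.8 = 0.9330

F = 0.933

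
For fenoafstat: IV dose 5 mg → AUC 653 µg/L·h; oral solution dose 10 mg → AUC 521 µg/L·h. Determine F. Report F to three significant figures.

F = 0.399

F = (AUC_ev / D_ev) / (AUC_iv / D_iv)
  = (521/10) / (653/5)
  = 52.1 / 130.6 = 0.3989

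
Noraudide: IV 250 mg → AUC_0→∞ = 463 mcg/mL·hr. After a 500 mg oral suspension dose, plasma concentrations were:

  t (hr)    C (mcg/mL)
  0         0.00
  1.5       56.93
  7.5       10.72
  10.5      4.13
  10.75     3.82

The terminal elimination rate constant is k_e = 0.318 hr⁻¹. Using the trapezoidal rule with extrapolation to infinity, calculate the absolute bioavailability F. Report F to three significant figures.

Trapezoidal AUC_0→10.75 (oral suspension):
  [0→1.5]: (0.00+56.93)/2 × 1.5 = 42.6975
  [1.5→7.5]: (56.93+10.72)/2 × 6 = 202.95
  [7.5→10.5]: (10.72+4.13)/2 × 3 = 22.275
  [10.5→10.75]: (4.13+3.82)/2 × 0.25 = 0.99375
  Sum = 268.91625 mcg/mL·hr
Tail: C_last/k_e = 3.82/0.318 = 12.013
AUC_0→∞ (oral suspension) = 268.91625 + 12.013 = 280.92925 mcg/mL·hr
F = (AUC_ev/D_ev)/(AUC_iv/D_iv) = (280.92925/500)/(463/250) = 0.5618585/1.852 = 0.3034

F = 0.303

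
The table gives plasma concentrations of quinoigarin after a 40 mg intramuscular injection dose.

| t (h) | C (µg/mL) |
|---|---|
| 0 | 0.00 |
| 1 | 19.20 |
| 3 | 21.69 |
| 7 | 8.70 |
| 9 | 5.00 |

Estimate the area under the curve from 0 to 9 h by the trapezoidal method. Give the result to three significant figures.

AUC = 125 µg/mL·h

Trapezoidal AUC_0→9:
  [0→1]: (0.00+19.20)/2 × 1 = 9.6
  [1→3]: (19.20+21.69)/2 × 2 = 40.89
  [3→7]: (21.69+8.70)/2 × 4 = 60.78
  [7→9]: (8.70+5.00)/2 × 2 = 13.7
  Sum = 124.97 µg/mL·h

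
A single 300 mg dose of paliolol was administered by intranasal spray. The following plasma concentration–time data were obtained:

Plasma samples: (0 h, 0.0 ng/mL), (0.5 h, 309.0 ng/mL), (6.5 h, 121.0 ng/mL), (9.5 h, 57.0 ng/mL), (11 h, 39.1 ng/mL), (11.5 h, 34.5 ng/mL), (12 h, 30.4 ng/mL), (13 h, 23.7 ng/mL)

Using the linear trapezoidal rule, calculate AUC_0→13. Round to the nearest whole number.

Trapezoidal AUC_0→13:
  [0→0.5]: (0.0+309.0)/2 × 0.5 = 77.25
  [0.5→6.5]: (309.0+121.0)/2 × 6 = 1290.0
  [6.5→9.5]: (121.0+57.0)/2 × 3 = 267.0
  [9.5→11]: (57.0+39.1)/2 × 1.5 = 72.075
  [11→11.5]: (39.1+34.5)/2 × 0.5 = 18.4
  [11.5→12]: (34.5+30.4)/2 × 0.5 = 16.225
  [12→13]: (30.4+23.7)/2 × 1 = 27.05
  Sum = 1768.0 ng/mL·h

AUC = 1768 ng/mL·h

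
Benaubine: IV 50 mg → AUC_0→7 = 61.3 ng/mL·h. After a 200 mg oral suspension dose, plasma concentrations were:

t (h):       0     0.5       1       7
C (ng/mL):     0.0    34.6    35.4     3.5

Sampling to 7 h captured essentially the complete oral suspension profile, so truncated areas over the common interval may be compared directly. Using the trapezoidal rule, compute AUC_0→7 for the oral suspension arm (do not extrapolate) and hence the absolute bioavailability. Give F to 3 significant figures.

F = 0.583

Trapezoidal AUC_0→7 (oral suspension):
  [0→0.5]: (0.0+34.6)/2 × 0.5 = 8.65
  [0.5→1]: (34.6+35.4)/2 × 0.5 = 17.5
  [1→7]: (35.4+3.5)/2 × 6 = 116.7
  Sum = 142.85 ng/mL·h
F = (AUC_ev/D_ev)/(AUC_iv/D_iv) = (142.85/200)/(61.3/50) = 0.71425/1.226 = 0.5826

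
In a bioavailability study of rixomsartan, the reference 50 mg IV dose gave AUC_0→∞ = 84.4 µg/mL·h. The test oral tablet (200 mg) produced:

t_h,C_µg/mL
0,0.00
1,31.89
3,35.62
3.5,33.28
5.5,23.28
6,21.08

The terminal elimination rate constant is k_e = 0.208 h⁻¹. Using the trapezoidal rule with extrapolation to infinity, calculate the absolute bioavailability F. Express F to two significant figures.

F = 0.80

Trapezoidal AUC_0→6 (oral tablet):
  [0→1]: (0.00+31.89)/2 × 1 = 15.945
  [1→3]: (31.89+35.62)/2 × 2 = 67.51
  [3→3.5]: (35.62+33.28)/2 × 0.5 = 17.225
  [3.5→5.5]: (33.28+23.28)/2 × 2 = 56.56
  [5.5→6]: (23.28+21.08)/2 × 0.5 = 11.09
  Sum = 168.33 µg/mL·h
Tail: C_last/k_e = 21.08/0.208 = 101.346
AUC_0→∞ (oral tablet) = 168.33 + 101.346 = 269.676 µg/mL·h
F = (AUC_ev/D_ev)/(AUC_iv/D_iv) = (269.676/200)/(84.4/50) = 1.34838/1.688 = 0.7988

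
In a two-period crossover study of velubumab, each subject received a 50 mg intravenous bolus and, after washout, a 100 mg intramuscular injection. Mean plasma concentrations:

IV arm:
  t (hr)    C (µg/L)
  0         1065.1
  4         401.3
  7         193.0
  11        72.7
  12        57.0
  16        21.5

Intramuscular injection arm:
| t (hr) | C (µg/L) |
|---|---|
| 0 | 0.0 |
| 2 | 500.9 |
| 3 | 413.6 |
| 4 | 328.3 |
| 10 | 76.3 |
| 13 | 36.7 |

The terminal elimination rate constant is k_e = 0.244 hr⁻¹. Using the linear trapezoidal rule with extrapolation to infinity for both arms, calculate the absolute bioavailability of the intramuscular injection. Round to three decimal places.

Trapezoidal AUC_0→16 (IV):
  [0→4]: (1065.1+401.3)/2 × 4 = 2932.8
  [4→7]: (401.3+193.0)/2 × 3 = 891.45
  [7→11]: (193.0+72.7)/2 × 4 = 531.4
  [11→12]: (72.7+57.0)/2 × 1 = 64.85
  [12→16]: (57.0+21.5)/2 × 4 = 157.0
  Sum = 4577.5 µg/L·hr
IV tail: 21.5/0.244 = 88.115; AUC_iv,0→∞ = 4577.5 + 88.115 = 4665.615 µg/L·hr
Trapezoidal AUC_0→13 (intramuscular injection):
  [0→2]: (0.0+500.9)/2 × 2 = 500.9
  [2→3]: (500.9+413.6)/2 × 1 = 457.25
  [3→4]: (413.6+328.3)/2 × 1 = 370.95
  [4→10]: (328.3+76.3)/2 × 6 = 1213.8
  [10→13]: (76.3+36.7)/2 × 3 = 169.5
  Sum = 2712.4 µg/L·hr
intramuscular injection tail: 36.7/0.244 = 150.410; AUC_ev,0→∞ = 2712.4 + 150.410 = 2862.81 µg/L·hr
F = (AUC_ev/D_ev)/(AUC_iv/D_iv) = (2862.81/100)/(4665.615/50) = 28.6281/93.3123 = 0.3068

F = 0.307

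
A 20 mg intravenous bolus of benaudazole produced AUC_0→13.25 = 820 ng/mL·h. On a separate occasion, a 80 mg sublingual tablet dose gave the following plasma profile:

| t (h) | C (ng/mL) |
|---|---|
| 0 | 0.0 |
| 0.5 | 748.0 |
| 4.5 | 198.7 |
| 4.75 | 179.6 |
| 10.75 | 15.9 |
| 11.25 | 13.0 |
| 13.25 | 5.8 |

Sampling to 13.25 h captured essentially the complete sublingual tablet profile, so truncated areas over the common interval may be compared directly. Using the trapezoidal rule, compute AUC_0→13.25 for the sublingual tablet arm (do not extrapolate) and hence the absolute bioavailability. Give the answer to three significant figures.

F = 0.835

Trapezoidal AUC_0→13.25 (sublingual tablet):
  [0→0.5]: (0.0+748.0)/2 × 0.5 = 187.0
  [0.5→4.5]: (748.0+198.7)/2 × 4 = 1893.4
  [4.5→4.75]: (198.7+179.6)/2 × 0.25 = 47.2875
  [4.75→10.75]: (179.6+15.9)/2 × 6 = 586.5
  [10.75→11.25]: (15.9+13.0)/2 × 0.5 = 7.225
  [11.25→13.25]: (13.0+5.8)/2 × 2 = 18.8
  Sum = 2740.2125 ng/mL·h
F = (AUC_ev/D_ev)/(AUC_iv/D_iv) = (2740.2125/80)/(820/20) = 34.2527/41 = 0.8354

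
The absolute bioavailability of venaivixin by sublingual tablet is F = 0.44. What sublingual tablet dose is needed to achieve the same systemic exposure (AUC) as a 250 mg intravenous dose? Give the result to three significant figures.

D_sublingual = 568 mg

For equal systemic exposure: F × D_ev = D_iv
D_ev = D_iv / F = 250 / 0.44 = 568.182 mg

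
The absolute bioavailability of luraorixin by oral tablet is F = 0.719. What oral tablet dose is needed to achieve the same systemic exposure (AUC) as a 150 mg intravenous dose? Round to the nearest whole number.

For equal systemic exposure: F × D_ev = D_iv
D_ev = D_iv / F = 150 / 0.719 = 208.623 mg

D_oral = 209 mg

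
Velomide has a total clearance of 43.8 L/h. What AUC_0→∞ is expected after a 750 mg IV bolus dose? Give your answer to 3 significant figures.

AUC_0→∞ = Dose_iv / CL
        = 750 / 43.8 = 17.1233 mg/L·h

AUC = 17.1 mg/L·h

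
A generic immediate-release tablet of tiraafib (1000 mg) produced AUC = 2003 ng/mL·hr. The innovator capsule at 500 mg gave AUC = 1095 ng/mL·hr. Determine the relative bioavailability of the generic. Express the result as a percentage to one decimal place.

F_rel = 91.5%

F_rel = (AUC_test/D_test) / (AUC_ref/D_ref)
      = (2003/1000) / (1095/500)
      = 2.003 / 2.19 = 0.9146 = 91.46%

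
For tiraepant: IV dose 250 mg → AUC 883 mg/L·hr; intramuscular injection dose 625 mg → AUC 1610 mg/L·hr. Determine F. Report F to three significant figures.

F = 0.729

F = (AUC_ev / D_ev) / (AUC_iv / D_iv)
  = (1610/625) / (883/250)
  = 2.576 / 3.532 = 0.7293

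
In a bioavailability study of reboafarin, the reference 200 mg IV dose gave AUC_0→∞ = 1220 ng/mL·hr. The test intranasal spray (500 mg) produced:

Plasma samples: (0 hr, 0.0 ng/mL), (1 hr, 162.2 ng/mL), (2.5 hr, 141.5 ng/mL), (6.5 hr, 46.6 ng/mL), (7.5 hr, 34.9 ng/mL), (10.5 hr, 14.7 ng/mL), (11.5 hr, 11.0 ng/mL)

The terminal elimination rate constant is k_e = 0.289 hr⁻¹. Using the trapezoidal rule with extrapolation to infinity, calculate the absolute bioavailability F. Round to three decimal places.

F = 0.279

Trapezoidal AUC_0→11.5 (intranasal spray):
  [0→1]: (0.0+162.2)/2 × 1 = 81.1
  [1→2.5]: (162.2+141.5)/2 × 1.5 = 227.775
  [2.5→6.5]: (141.5+46.6)/2 × 4 = 376.2
  [6.5→7.5]: (46.6+34.9)/2 × 1 = 40.75
  [7.5→10.5]: (34.9+14.7)/2 × 3 = 74.4
  [10.5→11.5]: (14.7+11.0)/2 × 1 = 12.85
  Sum = 813.075 ng/mL·hr
Tail: C_last/k_e = 11.0/0.289 = 38.062
AUC_0→∞ (intranasal spray) = 813.075 + 38.062 = 851.137 ng/mL·hr
F = (AUC_ev/D_ev)/(AUC_iv/D_iv) = (851.137/500)/(1220/200) = 1.702274/6.1 = 0.2791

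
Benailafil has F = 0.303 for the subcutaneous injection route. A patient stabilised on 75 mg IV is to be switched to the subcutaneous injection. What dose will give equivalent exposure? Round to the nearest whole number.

For equal systemic exposure: F × D_ev = D_iv
D_ev = D_iv / F = 75 / 0.303 = 247.525 mg

D_subcutaneous = 248 mg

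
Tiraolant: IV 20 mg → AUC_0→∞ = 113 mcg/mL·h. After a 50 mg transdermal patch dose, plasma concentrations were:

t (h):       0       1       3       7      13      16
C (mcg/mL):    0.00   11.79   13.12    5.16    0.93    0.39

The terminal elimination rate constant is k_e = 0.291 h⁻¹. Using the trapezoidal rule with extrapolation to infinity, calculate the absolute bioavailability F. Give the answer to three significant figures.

Trapezoidal AUC_0→16 (transdermal patch):
  [0→1]: (0.00+11.79)/2 × 1 = 5.895
  [1→3]: (11.79+13.12)/2 × 2 = 24.91
  [3→7]: (13.12+5.16)/2 × 4 = 36.56
  [7→13]: (5.16+0.93)/2 × 6 = 18.27
  [13→16]: (0.93+0.39)/2 × 3 = 1.98
  Sum = 87.615 mcg/mL·h
Tail: C_last/k_e = 0.39/0.291 = 1.340
AUC_0→∞ (transdermal patch) = 87.615 + 1.340 = 88.955 mcg/mL·h
F = (AUC_ev/D_ev)/(AUC_iv/D_iv) = (88.955/50)/(113/20) = 1.7791/5.65 = 0.3149

F = 0.315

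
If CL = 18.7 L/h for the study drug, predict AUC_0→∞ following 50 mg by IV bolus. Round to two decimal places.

AUC = 2.67 mg/L·h

AUC_0→∞ = Dose_iv / CL
        = 50 / 18.7 = 2.6738 mg/L·h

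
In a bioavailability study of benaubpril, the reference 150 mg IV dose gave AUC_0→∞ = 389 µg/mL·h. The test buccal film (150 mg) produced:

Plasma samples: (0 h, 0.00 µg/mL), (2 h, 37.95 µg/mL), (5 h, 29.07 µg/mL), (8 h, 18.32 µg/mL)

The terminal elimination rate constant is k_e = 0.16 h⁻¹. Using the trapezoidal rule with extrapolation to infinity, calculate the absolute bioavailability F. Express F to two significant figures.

F = 0.83

Trapezoidal AUC_0→8 (buccal film):
  [0→2]: (0.00+37.95)/2 × 2 = 37.95
  [2→5]: (37.95+29.07)/2 × 3 = 100.53
  [5→8]: (29.07+18.32)/2 × 3 = 71.085
  Sum = 209.565 µg/mL·h
Tail: C_last/k_e = 18.32/0.16 = 114.500
AUC_0→∞ (buccal film) = 209.565 + 114.500 = 324.065 µg/mL·h
F = (AUC_ev/D_ev)/(AUC_iv/D_iv) = (324.065/150)/(389/150) = 2.16043/2.59333 = 0.8331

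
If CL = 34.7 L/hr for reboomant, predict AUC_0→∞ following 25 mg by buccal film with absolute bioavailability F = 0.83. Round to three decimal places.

AUC = 0.598 mg/L·hr

AUC_0→∞ = F × Dose / CL
        = 0.83 × 25 / 34.7 = 0.597983 mg/L·hr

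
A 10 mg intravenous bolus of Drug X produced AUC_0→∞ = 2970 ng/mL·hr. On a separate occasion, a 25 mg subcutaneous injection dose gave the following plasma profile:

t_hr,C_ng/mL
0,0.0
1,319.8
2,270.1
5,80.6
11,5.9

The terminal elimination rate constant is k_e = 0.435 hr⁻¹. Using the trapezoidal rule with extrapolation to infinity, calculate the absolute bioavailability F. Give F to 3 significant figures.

F = 0.169

Trapezoidal AUC_0→11 (subcutaneous injection):
  [0→1]: (0.0+319.8)/2 × 1 = 159.9
  [1→2]: (319.8+270.1)/2 × 1 = 294.95
  [2→5]: (270.1+80.6)/2 × 3 = 526.05
  [5→11]: (80.6+5.9)/2 × 6 = 259.5
  Sum = 1240.4 ng/mL·hr
Tail: C_last/k_e = 5.9/0.435 = 13.563
AUC_0→∞ (subcutaneous injection) = 1240.4 + 13.563 = 1253.963 ng/mL·hr
F = (AUC_ev/D_ev)/(AUC_iv/D_iv) = (1253.963/25)/(2970/10) = 50.15852/297 = 0.1689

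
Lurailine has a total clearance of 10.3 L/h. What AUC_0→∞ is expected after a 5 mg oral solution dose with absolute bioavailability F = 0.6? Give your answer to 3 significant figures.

AUC_0→∞ = F × Dose / CL
        = 0.6 × 5 / 10.3 = 0.291262 mg/L·h

AUC = 0.291 mg/L·h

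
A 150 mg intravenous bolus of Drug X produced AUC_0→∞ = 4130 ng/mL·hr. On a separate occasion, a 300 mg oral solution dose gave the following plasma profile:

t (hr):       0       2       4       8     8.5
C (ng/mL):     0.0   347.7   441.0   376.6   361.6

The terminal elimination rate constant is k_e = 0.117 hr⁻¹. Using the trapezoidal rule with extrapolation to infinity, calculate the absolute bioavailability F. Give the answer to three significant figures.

F = 0.732

Trapezoidal AUC_0→8.5 (oral solution):
  [0→2]: (0.0+347.7)/2 × 2 = 347.7
  [2→4]: (347.7+441.0)/2 × 2 = 788.7
  [4→8]: (441.0+376.6)/2 × 4 = 1635.2
  [8→8.5]: (376.6+361.6)/2 × 0.5 = 184.55
  Sum = 2956.15 ng/mL·hr
Tail: C_last/k_e = 361.6/0.117 = 3090.598
AUC_0→∞ (oral solution) = 2956.15 + 3090.598 = 6046.748 ng/mL·hr
F = (AUC_ev/D_ev)/(AUC_iv/D_iv) = (6046.748/300)/(4130/150) = 20.1558/27.5333 = 0.7321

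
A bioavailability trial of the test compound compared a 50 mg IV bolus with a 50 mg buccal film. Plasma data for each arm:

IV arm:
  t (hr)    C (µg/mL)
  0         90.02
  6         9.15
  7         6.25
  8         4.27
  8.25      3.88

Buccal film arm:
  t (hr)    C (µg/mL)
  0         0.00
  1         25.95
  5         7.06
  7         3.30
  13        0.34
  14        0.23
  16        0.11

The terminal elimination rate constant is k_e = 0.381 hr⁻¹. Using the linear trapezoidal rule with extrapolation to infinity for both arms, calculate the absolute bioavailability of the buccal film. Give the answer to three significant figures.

F = 0.315

Trapezoidal AUC_0→8.25 (IV):
  [0→6]: (90.02+9.15)/2 × 6 = 297.51
  [6→7]: (9.15+6.25)/2 × 1 = 7.7
  [7→8]: (6.25+4.27)/2 × 1 = 5.26
  [8→8.25]: (4.27+3.88)/2 × 0.25 = 1.01875
  Sum = 311.48875 µg/mL·hr
IV tail: 3.88/0.381 = 10.184; AUC_iv,0→∞ = 311.48875 + 10.184 = 321.67275 µg/mL·hr
Trapezoidal AUC_0→16 (buccal film):
  [0→1]: (0.00+25.95)/2 × 1 = 12.975
  [1→5]: (25.95+7.06)/2 × 4 = 66.02
  [5→7]: (7.06+3.30)/2 × 2 = 10.36
  [7→13]: (3.30+0.34)/2 × 6 = 10.92
  [13→14]: (0.34+0.23)/2 × 1 = 0.285
  [14→16]: (0.23+0.11)/2 × 2 = 0.34
  Sum = 100.9 µg/mL·hr
buccal film tail: 0.11/0.381 = 0.289; AUC_ev,0→∞ = 100.9 + 0.289 = 101.189 µg/mL·hr
F = (AUC_ev/D_ev)/(AUC_iv/D_iv) = (101.189/50)/(321.67275/50) = 2.02378/6.433455 = 0.3146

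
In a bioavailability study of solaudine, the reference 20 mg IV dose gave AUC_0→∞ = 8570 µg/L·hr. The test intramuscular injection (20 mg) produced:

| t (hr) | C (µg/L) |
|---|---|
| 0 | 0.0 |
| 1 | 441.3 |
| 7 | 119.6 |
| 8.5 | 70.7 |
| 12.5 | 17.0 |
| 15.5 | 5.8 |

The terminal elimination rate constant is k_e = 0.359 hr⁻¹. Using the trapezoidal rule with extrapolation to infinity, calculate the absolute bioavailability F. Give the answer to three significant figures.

F = 0.265

Trapezoidal AUC_0→15.5 (intramuscular injection):
  [0→1]: (0.0+441.3)/2 × 1 = 220.65
  [1→7]: (441.3+119.6)/2 × 6 = 1682.7
  [7→8.5]: (119.6+70.7)/2 × 1.5 = 142.725
  [8.5→12.5]: (70.7+17.0)/2 × 4 = 175.4
  [12.5→15.5]: (17.0+5.8)/2 × 3 = 34.2
  Sum = 2255.675 µg/L·hr
Tail: C_last/k_e = 5.8/0.359 = 16.156
AUC_0→∞ (intramuscular injection) = 2255.675 + 16.156 = 2271.831 µg/L·hr
F = (AUC_ev/D_ev)/(AUC_iv/D_iv) = (2271.831/20)/(8570/20) = 113.59155/428.5 = 0.2651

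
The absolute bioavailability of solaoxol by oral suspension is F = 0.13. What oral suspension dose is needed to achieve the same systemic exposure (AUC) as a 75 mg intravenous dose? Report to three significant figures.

D_oral = 577 mg

For equal systemic exposure: F × D_ev = D_iv
D_ev = D_iv / F = 75 / 0.13 = 576.923 mg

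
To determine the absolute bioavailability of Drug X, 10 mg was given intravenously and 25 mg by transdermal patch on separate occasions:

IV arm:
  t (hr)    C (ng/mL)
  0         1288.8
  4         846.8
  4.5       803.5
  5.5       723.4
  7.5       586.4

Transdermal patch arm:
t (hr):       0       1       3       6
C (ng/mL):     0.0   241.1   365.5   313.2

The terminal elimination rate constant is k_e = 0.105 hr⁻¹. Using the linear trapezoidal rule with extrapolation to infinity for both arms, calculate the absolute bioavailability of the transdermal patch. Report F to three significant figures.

Trapezoidal AUC_0→7.5 (IV):
  [0→4]: (1288.8+846.8)/2 × 4 = 4271.2
  [4→4.5]: (846.8+803.5)/2 × 0.5 = 412.575
  [4.5→5.5]: (803.5+723.4)/2 × 1 = 763.45
  [5.5→7.5]: (723.4+586.4)/2 × 2 = 1309.8
  Sum = 6757.025 ng/mL·hr
IV tail: 586.4/0.105 = 5584.762; AUC_iv,0→∞ = 6757.025 + 5584.762 = 12341.787 ng/mL·hr
Trapezoidal AUC_0→6 (transdermal patch):
  [0→1]: (0.0+241.1)/2 × 1 = 120.55
  [1→3]: (241.1+365.5)/2 × 2 = 606.6
  [3→6]: (365.5+313.2)/2 × 3 = 1018.05
  Sum = 1745.2 ng/mL·hr
transdermal patch tail: 313.2/0.105 = 2982.857; AUC_ev,0→∞ = 1745.2 + 2982.857 = 4728.057 ng/mL·hr
F = (AUC_ev/D_ev)/(AUC_iv/D_iv) = (4728.057/25)/(12341.787/10) = 189.12228/1234.1787 = 0.1532

F = 0.153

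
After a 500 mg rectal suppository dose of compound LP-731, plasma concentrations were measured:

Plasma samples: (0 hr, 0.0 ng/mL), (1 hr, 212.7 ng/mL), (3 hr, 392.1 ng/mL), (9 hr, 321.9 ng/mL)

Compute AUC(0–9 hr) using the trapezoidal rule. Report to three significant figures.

AUC = 2850 ng/mL·hr

Trapezoidal AUC_0→9:
  [0→1]: (0.0+212.7)/2 × 1 = 106.35
  [1→3]: (212.7+392.1)/2 × 2 = 604.8
  [3→9]: (392.1+321.9)/2 × 6 = 2142.0
  Sum = 2853.15 ng/mL·hr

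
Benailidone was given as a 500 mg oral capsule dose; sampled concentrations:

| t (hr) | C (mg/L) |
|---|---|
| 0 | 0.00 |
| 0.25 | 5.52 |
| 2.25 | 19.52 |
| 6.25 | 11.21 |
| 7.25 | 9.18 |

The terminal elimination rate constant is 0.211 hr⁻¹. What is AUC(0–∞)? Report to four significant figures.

AUC = 140.9 mg/L·hr

Trapezoidal AUC_0→7.25:
  [0→0.25]: (0.00+5.52)/2 × 0.25 = 0.69
  [0.25→2.25]: (5.52+19.52)/2 × 2 = 25.04
  [2.25→6.25]: (19.52+11.21)/2 × 4 = 61.46
  [6.25→7.25]: (11.21+9.18)/2 × 1 = 10.195
  Sum = 97.385 mg/L·hr
Extrapolated tail: C_last / k_e = 9.18 / 0.211 = 43.507
AUC_0→∞ = 97.385 + 43.507 = 140.892 mg/L·hr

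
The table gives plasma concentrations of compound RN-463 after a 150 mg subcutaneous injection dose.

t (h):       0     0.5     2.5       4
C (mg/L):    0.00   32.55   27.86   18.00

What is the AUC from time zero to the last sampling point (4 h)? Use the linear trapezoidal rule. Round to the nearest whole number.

AUC = 103 mg/L·h

Trapezoidal AUC_0→4:
  [0→0.5]: (0.00+32.55)/2 × 0.5 = 8.1375
  [0.5→2.5]: (32.55+27.86)/2 × 2 = 60.41
  [2.5→4]: (27.86+18.00)/2 × 1.5 = 34.395
  Sum = 102.9425 mg/L·h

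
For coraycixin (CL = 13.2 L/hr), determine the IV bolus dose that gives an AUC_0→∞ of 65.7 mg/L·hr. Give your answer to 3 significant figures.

Dose_iv = CL × AUC_0→∞
     = 13.2 × 65.7 = 867.24 mg

Dose = 867 mg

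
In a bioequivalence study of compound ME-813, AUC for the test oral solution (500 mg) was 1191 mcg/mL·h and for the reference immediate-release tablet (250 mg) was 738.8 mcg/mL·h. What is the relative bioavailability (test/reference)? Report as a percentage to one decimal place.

F_rel = 80.6%

F_rel = (AUC_test/D_test) / (AUC_ref/D_ref)
      = (1191/500) / (738.8/250)
      = 2.382 / 2.9552 = 0.8060 = 80.60%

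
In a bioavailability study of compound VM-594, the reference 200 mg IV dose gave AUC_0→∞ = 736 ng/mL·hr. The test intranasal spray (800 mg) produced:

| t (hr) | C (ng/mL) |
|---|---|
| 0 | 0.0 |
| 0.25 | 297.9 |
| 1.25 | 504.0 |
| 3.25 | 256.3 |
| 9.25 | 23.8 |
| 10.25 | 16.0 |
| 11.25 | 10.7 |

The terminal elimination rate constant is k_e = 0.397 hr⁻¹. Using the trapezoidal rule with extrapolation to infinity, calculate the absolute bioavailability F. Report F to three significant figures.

F = 0.713

Trapezoidal AUC_0→11.25 (intranasal spray):
  [0→0.25]: (0.0+297.9)/2 × 0.25 = 37.2375
  [0.25→1.25]: (297.9+504.0)/2 × 1 = 400.95
  [1.25→3.25]: (504.0+256.3)/2 × 2 = 760.3
  [3.25→9.25]: (256.3+23.8)/2 × 6 = 840.3
  [9.25→10.25]: (23.8+16.0)/2 × 1 = 19.9
  [10.25→11.25]: (16.0+10.7)/2 × 1 = 13.35
  Sum = 2072.0375 ng/mL·hr
Tail: C_last/k_e = 10.7/0.397 = 26.952
AUC_0→∞ (intranasal spray) = 2072.0375 + 26.952 = 2098.9895 ng/mL·hr
F = (AUC_ev/D_ev)/(AUC_iv/D_iv) = (2098.9895/800)/(736/200) = 2.62374/3.68 = 0.7130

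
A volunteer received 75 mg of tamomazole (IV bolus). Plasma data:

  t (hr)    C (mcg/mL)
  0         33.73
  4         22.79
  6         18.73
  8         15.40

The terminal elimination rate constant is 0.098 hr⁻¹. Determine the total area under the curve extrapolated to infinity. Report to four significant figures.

AUC = 345.8 mcg/mL·hr

Trapezoidal AUC_0→8:
  [0→4]: (33.73+22.79)/2 × 4 = 113.04
  [4→6]: (22.79+18.73)/2 × 2 = 41.52
  [6→8]: (18.73+15.40)/2 × 2 = 34.13
  Sum = 188.69 mcg/mL·hr
Extrapolated tail: C_last / k_e = 15.40 / 0.098 = 157.143
AUC_0→∞ = 188.69 + 157.143 = 345.833 mcg/mL·hr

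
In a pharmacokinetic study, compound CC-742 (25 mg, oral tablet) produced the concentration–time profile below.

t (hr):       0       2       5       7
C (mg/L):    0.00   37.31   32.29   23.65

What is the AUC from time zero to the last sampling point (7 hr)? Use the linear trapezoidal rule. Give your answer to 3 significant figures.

AUC = 198 mg/L·hr

Trapezoidal AUC_0→7:
  [0→2]: (0.00+37.31)/2 × 2 = 37.31
  [2→5]: (37.31+32.29)/2 × 3 = 104.4
  [5→7]: (32.29+23.65)/2 × 2 = 55.94
  Sum = 197.65 mg/L·hr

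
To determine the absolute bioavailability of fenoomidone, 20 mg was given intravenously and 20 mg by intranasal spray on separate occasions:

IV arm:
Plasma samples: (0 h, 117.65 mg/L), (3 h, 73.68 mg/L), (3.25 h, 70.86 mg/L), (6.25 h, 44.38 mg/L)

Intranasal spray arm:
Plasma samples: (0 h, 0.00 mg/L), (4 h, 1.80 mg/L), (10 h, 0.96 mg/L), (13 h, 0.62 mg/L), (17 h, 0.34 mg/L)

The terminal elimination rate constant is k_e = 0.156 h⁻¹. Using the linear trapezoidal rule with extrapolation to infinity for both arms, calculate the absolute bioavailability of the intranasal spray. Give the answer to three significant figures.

F = 0.0241

Trapezoidal AUC_0→6.25 (IV):
  [0→3]: (117.65+73.68)/2 × 3 = 286.995
  [3→3.25]: (73.68+70.86)/2 × 0.25 = 18.0675
  [3.25→6.25]: (70.86+44.38)/2 × 3 = 172.86
  Sum = 477.9225 mg/L·h
IV tail: 44.38/0.156 = 284.487; AUC_iv,0→∞ = 477.9225 + 284.487 = 762.4095 mg/L·h
Trapezoidal AUC_0→17 (intranasal spray):
  [0→4]: (0.00+1.80)/2 × 4 = 3.6
  [4→10]: (1.80+0.96)/2 × 6 = 8.28
  [10→13]: (0.96+0.62)/2 × 3 = 2.37
  [13→17]: (0.62+0.34)/2 × 4 = 1.92
  Sum = 16.17 mg/L·h
intranasal spray tail: 0.34/0.156 = 2.179; AUC_ev,0→∞ = 16.17 + 2.179 = 18.349 mg/L·h
F = (AUC_ev/D_ev)/(AUC_iv/D_iv) = (18.349/20)/(762.4095/20) = 0.91745/38.120475 = 0.0241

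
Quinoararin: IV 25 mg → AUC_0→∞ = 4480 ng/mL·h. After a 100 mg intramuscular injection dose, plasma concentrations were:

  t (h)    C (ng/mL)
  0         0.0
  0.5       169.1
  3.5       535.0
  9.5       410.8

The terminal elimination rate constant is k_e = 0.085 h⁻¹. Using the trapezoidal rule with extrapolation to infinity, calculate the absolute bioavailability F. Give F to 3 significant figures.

Trapezoidal AUC_0→9.5 (intramuscular injection):
  [0→0.5]: (0.0+169.1)/2 × 0.5 = 42.275
  [0.5→3.5]: (169.1+535.0)/2 × 3 = 1056.15
  [3.5→9.5]: (535.0+410.8)/2 × 6 = 2837.4
  Sum = 3935.825 ng/mL·h
Tail: C_last/k_e = 410.8/0.085 = 4832.941
AUC_0→∞ (intramuscular injection) = 3935.825 + 4832.941 = 8768.766 ng/mL·h
F = (AUC_ev/D_ev)/(AUC_iv/D_iv) = (8768.766/100)/(4480/25) = 87.68766/179.2 = 0.4893

F = 0.489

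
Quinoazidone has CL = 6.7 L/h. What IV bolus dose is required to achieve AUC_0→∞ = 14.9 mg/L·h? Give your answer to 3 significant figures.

Dose_iv = CL × AUC_0→∞
     = 6.7 × 14.9 = 99.83 mg

Dose = 99.8 mg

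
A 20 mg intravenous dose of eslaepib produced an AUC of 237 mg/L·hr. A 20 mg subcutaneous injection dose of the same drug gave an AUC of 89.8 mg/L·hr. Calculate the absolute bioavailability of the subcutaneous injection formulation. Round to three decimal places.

F = (AUC_ev / D_ev) / (AUC_iv / D_iv)
  = (89.8/20) / (237/20)
  = 4.49 / 11.85 = 0.3789

F = 0.379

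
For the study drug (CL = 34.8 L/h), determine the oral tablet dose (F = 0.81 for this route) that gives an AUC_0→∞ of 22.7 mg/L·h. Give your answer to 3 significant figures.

Dose = 975 mg

Dose = CL × AUC_0→∞ / F
     = 34.8 × 22.7 / 0.81 = 975.259 mg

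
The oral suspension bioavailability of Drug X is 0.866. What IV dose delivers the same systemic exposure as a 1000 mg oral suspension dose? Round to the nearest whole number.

D_iv = 866 mg

Systemic exposure from an extravascular dose = F × D_ev, so the equivalent IV dose is F × D_ev.
D_iv = F × D_ev = 0.866 × 1000 = 866 mg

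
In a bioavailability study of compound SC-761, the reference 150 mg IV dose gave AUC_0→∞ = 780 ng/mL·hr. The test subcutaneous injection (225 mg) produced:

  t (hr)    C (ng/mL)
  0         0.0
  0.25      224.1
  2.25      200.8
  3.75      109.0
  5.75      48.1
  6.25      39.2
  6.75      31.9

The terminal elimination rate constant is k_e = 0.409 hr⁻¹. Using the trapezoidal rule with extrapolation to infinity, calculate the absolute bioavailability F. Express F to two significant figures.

Trapezoidal AUC_0→6.75 (subcutaneous injection):
  [0→0.25]: (0.0+224.1)/2 × 0.25 = 28.0125
  [0.25→2.25]: (224.1+200.8)/2 × 2 = 424.9
  [2.25→3.75]: (200.8+109.0)/2 × 1.5 = 232.35
  [3.75→5.75]: (109.0+48.1)/2 × 2 = 157.1
  [5.75→6.25]: (48.1+39.2)/2 × 0.5 = 21.825
  [6.25→6.75]: (39.2+31.9)/2 × 0.5 = 17.775
  Sum = 881.9625 ng/mL·hr
Tail: C_last/k_e = 31.9/0.409 = 77.995
AUC_0→∞ (subcutaneous injection) = 881.9625 + 77.995 = 959.9575 ng/mL·hr
F = (AUC_ev/D_ev)/(AUC_iv/D_iv) = (959.9575/225)/(780/150) = 4.26648/5.2 = 0.8205

F = 0.82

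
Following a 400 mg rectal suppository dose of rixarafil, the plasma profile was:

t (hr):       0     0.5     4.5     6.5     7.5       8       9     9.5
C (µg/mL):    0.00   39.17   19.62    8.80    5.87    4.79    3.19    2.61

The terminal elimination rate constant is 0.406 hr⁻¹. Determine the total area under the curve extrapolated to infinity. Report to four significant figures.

Trapezoidal AUC_0→9.5:
  [0→0.5]: (0.00+39.17)/2 × 0.5 = 9.7925
  [0.5→4.5]: (39.17+19.62)/2 × 4 = 117.58
  [4.5→6.5]: (19.62+8.80)/2 × 2 = 28.42
  [6.5→7.5]: (8.80+5.87)/2 × 1 = 7.335
  [7.5→8]: (5.87+4.79)/2 × 0.5 = 2.665
  [8→9]: (4.79+3.19)/2 × 1 = 3.99
  [9→9.5]: (3.19+2.61)/2 × 0.5 = 1.45
  Sum = 171.2325 µg/mL·hr
Extrapolated tail: C_last / k_e = 2.61 / 0.406 = 6.429
AUC_0→∞ = 171.2325 + 6.429 = 177.6615 µg/mL·hr

AUC = 177.7 µg/mL·hr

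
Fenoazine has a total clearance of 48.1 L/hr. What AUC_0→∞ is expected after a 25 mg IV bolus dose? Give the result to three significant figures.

AUC_0→∞ = Dose_iv / CL
        = 25 / 48.1 = 0.519751 mg/L·hr

AUC = 0.520 mg/L·hr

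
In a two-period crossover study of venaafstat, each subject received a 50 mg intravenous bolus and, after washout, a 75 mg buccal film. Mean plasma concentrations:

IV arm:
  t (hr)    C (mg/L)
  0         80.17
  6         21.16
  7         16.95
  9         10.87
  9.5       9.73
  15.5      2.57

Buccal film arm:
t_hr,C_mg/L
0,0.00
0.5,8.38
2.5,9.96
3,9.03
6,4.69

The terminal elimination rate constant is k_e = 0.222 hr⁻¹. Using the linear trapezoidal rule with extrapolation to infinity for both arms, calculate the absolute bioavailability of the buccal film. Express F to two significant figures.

Trapezoidal AUC_0→15.5 (IV):
  [0→6]: (80.17+21.16)/2 × 6 = 303.99
  [6→7]: (21.16+16.95)/2 × 1 = 19.055
  [7→9]: (16.95+10.87)/2 × 2 = 27.82
  [9→9.5]: (10.87+9.73)/2 × 0.5 = 5.15
  [9.5→15.5]: (9.73+2.57)/2 × 6 = 36.9
  Sum = 392.915 mg/L·hr
IV tail: 2.57/0.222 = 11.577; AUC_iv,0→∞ = 392.915 + 11.577 = 404.492 mg/L·hr
Trapezoidal AUC_0→6 (buccal film):
  [0→0.5]: (0.00+8.38)/2 × 0.5 = 2.095
  [0.5→2.5]: (8.38+9.96)/2 × 2 = 18.34
  [2.5→3]: (9.96+9.03)/2 × 0.5 = 4.7475
  [3→6]: (9.03+4.69)/2 × 3 = 20.58
  Sum = 45.7625 mg/L·hr
buccal film tail: 4.69/0.222 = 21.126; AUC_ev,0→∞ = 45.7625 + 21.126 = 66.8885 mg/L·hr
F = (AUC_ev/D_ev)/(AUC_iv/D_iv) = (66.8885/75)/(404.492/50) = 0.891847/8.08984 = 0.1102

F = 0.11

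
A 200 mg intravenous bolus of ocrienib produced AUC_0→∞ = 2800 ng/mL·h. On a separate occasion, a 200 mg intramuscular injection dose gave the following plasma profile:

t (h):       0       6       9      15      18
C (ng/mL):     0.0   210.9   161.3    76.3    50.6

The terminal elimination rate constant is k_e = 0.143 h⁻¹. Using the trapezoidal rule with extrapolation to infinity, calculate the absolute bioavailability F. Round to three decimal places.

Trapezoidal AUC_0→18 (intramuscular injection):
  [0→6]: (0.0+210.9)/2 × 6 = 632.7
  [6→9]: (210.9+161.3)/2 × 3 = 558.3
  [9→15]: (161.3+76.3)/2 × 6 = 712.8
  [15→18]: (76.3+50.6)/2 × 3 = 190.35
  Sum = 2094.15 ng/mL·h
Tail: C_last/k_e = 50.6/0.143 = 353.846
AUC_0→∞ (intramuscular injection) = 2094.15 + 353.846 = 2447.996 ng/mL·h
F = (AUC_ev/D_ev)/(AUC_iv/D_iv) = (2447.996/200)/(2800/200) = 12.23998/14 = 0.8743

F = 0.874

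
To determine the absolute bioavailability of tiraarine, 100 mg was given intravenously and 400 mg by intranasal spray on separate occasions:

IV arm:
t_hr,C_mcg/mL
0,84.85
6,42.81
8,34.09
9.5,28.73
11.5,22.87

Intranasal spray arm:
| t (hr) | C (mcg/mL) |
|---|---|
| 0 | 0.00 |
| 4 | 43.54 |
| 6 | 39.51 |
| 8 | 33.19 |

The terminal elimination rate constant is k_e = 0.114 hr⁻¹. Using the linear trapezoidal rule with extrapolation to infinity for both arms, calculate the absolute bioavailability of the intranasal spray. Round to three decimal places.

Trapezoidal AUC_0→11.5 (IV):
  [0→6]: (84.85+42.81)/2 × 6 = 382.98
  [6→8]: (42.81+34.09)/2 × 2 = 76.9
  [8→9.5]: (34.09+28.73)/2 × 1.5 = 47.115
  [9.5→11.5]: (28.73+22.87)/2 × 2 = 51.6
  Sum = 558.595 mcg/mL·hr
IV tail: 22.87/0.114 = 200.614; AUC_iv,0→∞ = 558.595 + 200.614 = 759.209 mcg/mL·hr
Trapezoidal AUC_0→8 (intranasal spray):
  [0→4]: (0.00+43.54)/2 × 4 = 87.08
  [4→6]: (43.54+39.51)/2 × 2 = 83.05
  [6→8]: (39.51+33.19)/2 × 2 = 72.7
  Sum = 242.83 mcg/mL·hr
intranasal spray tail: 33.19/0.114 = 291.140; AUC_ev,0→∞ = 242.83 + 291.140 = 533.97 mcg/mL·hr
F = (AUC_ev/D_ev)/(AUC_iv/D_iv) = (533.97/400)/(759.209/100) = 1.334925/7.59209 = 0.1758

F = 0.176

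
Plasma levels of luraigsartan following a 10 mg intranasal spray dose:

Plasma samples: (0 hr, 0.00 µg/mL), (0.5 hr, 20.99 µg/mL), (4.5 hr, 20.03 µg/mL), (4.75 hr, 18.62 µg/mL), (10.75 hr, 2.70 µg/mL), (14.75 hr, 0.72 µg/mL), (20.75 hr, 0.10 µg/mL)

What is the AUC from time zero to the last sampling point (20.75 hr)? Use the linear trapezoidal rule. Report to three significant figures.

AUC = 165 µg/mL·hr

Trapezoidal AUC_0→20.75:
  [0→0.5]: (0.00+20.99)/2 × 0.5 = 5.2475
  [0.5→4.5]: (20.99+20.03)/2 × 4 = 82.04
  [4.5→4.75]: (20.03+18.62)/2 × 0.25 = 4.83125
  [4.75→10.75]: (18.62+2.70)/2 × 6 = 63.96
  [10.75→14.75]: (2.70+0.72)/2 × 4 = 6.84
  [14.75→20.75]: (0.72+0.10)/2 × 6 = 2.46
  Sum = 165.37875 µg/mL·hr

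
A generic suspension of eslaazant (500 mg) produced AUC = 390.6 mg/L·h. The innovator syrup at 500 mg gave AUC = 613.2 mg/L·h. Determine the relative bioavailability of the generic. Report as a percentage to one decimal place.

F_rel = 63.7%

F_rel = (AUC_test/D_test) / (AUC_ref/D_ref)
      = (390.6/500) / (613.2/500)
      = 0.7812 / 1.2264 = 0.6370 = 63.70%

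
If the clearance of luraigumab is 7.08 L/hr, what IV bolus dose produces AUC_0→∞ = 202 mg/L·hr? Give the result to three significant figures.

Dose = 1430 mg

Dose_iv = CL × AUC_0→∞
     = 7.08 × 202 = 1430.16 mg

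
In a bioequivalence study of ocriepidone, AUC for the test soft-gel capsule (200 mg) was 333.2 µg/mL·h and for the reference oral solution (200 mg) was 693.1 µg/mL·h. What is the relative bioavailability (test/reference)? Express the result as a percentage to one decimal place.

F_rel = 48.1%

F_rel = (AUC_test/D_test) / (AUC_ref/D_ref)
      = (333.2/200) / (693.1/200)
      = 1.666 / 3.4655 = 0.4807 = 48.07%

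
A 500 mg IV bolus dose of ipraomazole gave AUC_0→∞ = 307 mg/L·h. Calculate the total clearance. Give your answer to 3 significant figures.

CL = Dose_iv / AUC_0→∞
   = 500 / 307 = 1.62866 L/h

CL = 1.63 L/h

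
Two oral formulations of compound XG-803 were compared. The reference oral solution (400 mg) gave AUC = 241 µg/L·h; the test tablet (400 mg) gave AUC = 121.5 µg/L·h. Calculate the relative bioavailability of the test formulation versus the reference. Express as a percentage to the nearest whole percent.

F_rel = 50%

F_rel = (AUC_test/D_test) / (AUC_ref/D_ref)
      = (121.5/400) / (241/400)
      = 0.30375 / 0.6025 = 0.5041 = 50.41%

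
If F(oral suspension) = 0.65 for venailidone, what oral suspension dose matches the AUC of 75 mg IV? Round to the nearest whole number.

D_oral = 115 mg

For equal systemic exposure: F × D_ev = D_iv
D_ev = D_iv / F = 75 / 0.65 = 115.385 mg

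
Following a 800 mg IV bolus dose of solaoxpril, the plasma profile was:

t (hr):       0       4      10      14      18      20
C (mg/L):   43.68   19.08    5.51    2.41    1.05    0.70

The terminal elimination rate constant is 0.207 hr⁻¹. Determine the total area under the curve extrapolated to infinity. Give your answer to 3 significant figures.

Trapezoidal AUC_0→20:
  [0→4]: (43.68+19.08)/2 × 4 = 125.52
  [4→10]: (19.08+5.51)/2 × 6 = 73.77
  [10→14]: (5.51+2.41)/2 × 4 = 15.84
  [14→18]: (2.41+1.05)/2 × 4 = 6.92
  [18→20]: (1.05+0.70)/2 × 2 = 1.75
  Sum = 223.8 mg/L·hr
Extrapolated tail: C_last / k_e = 0.70 / 0.207 = 3.382
AUC_0→∞ = 223.8 + 3.382 = 227.182 mg/L·hr

AUC = 227 mg/L·hr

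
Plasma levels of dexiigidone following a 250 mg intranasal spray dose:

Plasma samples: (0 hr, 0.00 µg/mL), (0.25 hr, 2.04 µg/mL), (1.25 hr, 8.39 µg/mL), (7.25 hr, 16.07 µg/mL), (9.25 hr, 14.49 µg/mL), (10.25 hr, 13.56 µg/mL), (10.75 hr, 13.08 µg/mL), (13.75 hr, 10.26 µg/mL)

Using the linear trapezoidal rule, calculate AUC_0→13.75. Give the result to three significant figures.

Trapezoidal AUC_0→13.75:
  [0→0.25]: (0.00+2.04)/2 × 0.25 = 0.255
  [0.25→1.25]: (2.04+8.39)/2 × 1 = 5.215
  [1.25→7.25]: (8.39+16.07)/2 × 6 = 73.38
  [7.25→9.25]: (16.07+14.49)/2 × 2 = 30.56
  [9.25→10.25]: (14.49+13.56)/2 × 1 = 14.025
  [10.25→10.75]: (13.56+13.08)/2 × 0.5 = 6.66
  [10.75→13.75]: (13.08+10.26)/2 × 3 = 35.01
  Sum = 165.105 µg/mL·hr

AUC = 165 µg/mL·hr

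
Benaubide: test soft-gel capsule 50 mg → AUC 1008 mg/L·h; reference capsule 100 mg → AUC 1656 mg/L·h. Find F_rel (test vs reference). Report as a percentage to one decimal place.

F_rel = 121.7%

F_rel = (AUC_test/D_test) / (AUC_ref/D_ref)
      = (1008/50) / (1656/100)
      = 20.16 / 16.56 = 1.2174 = 121.74%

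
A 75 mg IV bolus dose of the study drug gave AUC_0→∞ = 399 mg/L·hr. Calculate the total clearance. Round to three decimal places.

CL = 0.188 L/hr

CL = Dose_iv / AUC_0→∞
   = 75 / 399 = 0.18797 L/hr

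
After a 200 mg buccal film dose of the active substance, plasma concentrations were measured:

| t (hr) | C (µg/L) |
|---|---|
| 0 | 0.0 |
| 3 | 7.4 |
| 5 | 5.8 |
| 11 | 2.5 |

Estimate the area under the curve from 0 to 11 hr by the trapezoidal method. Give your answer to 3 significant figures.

AUC = 49.2 µg/L·hr

Trapezoidal AUC_0→11:
  [0→3]: (0.0+7.4)/2 × 3 = 11.1
  [3→5]: (7.4+5.8)/2 × 2 = 13.2
  [5→11]: (5.8+2.5)/2 × 6 = 24.9
  Sum = 49.2 µg/L·hr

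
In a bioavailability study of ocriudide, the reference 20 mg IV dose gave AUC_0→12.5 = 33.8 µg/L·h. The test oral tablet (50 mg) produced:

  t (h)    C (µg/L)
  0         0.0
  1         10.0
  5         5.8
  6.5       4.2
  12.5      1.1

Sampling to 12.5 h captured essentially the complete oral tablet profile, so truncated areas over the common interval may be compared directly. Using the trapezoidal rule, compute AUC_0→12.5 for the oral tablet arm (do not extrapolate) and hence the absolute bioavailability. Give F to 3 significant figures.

Trapezoidal AUC_0→12.5 (oral tablet):
  [0→1]: (0.0+10.0)/2 × 1 = 5.0
  [1→5]: (10.0+5.8)/2 × 4 = 31.6
  [5→6.5]: (5.8+4.2)/2 × 1.5 = 7.5
  [6.5→12.5]: (4.2+1.1)/2 × 6 = 15.9
  Sum = 60.0 µg/L·h
F = (AUC_ev/D_ev)/(AUC_iv/D_iv) = (60.0/50)/(33.8/20) = 1.2/1.69 = 0.7101

F = 0.710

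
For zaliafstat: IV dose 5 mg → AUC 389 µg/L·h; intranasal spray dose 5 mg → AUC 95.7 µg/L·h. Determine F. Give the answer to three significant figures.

F = 0.246

F = (AUC_ev / D_ev) / (AUC_iv / D_iv)
  = (95.7/5) / (389/5)
  = 19.14 / 77.8 = 0.2460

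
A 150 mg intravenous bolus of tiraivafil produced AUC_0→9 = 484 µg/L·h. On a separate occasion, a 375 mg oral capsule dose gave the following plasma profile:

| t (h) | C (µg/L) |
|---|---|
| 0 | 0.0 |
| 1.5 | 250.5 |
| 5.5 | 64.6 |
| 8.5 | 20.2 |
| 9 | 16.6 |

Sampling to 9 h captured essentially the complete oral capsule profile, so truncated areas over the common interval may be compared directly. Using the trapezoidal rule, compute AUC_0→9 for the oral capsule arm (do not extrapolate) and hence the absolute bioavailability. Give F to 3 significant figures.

F = 0.789

Trapezoidal AUC_0→9 (oral capsule):
  [0→1.5]: (0.0+250.5)/2 × 1.5 = 187.875
  [1.5→5.5]: (250.5+64.6)/2 × 4 = 630.2
  [5.5→8.5]: (64.6+20.2)/2 × 3 = 127.2
  [8.5→9]: (20.2+16.6)/2 × 0.5 = 9.2
  Sum = 954.475 µg/L·h
F = (AUC_ev/D_ev)/(AUC_iv/D_iv) = (954.475/375)/(484/150) = 2.54527/3.22667 = 0.7888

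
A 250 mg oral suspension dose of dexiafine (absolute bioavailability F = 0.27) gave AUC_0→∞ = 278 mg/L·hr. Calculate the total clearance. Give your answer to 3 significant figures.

CL = F × Dose / AUC_0→∞
   = 0.27 × 250 / 278 = 0.242806 L/hr

CL = 0.243 L/hr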